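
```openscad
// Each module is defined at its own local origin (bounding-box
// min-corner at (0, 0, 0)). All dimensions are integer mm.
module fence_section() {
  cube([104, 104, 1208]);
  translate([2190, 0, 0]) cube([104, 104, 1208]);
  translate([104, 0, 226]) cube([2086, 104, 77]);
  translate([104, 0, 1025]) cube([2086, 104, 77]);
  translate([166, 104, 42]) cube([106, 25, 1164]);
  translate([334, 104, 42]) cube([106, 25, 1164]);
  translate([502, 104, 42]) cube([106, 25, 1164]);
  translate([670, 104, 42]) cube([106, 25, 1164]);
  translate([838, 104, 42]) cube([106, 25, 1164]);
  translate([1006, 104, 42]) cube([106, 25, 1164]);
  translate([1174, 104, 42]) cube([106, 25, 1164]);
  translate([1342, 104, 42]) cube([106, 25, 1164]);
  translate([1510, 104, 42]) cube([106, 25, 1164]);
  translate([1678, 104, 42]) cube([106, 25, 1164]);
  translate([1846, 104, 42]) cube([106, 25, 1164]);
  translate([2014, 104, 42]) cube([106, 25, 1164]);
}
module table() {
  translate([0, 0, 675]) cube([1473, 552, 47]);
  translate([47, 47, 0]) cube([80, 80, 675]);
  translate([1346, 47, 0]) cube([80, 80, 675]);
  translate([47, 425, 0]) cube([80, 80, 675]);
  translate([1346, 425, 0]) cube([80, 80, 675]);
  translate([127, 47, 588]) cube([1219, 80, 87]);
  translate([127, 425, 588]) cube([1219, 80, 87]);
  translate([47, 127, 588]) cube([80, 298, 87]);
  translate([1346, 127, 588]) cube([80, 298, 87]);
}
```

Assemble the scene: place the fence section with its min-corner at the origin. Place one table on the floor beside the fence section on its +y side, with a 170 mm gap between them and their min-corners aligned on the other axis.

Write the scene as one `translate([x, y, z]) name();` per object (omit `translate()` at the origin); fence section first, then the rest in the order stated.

fence_section();
translate([0, 299, 0]) table();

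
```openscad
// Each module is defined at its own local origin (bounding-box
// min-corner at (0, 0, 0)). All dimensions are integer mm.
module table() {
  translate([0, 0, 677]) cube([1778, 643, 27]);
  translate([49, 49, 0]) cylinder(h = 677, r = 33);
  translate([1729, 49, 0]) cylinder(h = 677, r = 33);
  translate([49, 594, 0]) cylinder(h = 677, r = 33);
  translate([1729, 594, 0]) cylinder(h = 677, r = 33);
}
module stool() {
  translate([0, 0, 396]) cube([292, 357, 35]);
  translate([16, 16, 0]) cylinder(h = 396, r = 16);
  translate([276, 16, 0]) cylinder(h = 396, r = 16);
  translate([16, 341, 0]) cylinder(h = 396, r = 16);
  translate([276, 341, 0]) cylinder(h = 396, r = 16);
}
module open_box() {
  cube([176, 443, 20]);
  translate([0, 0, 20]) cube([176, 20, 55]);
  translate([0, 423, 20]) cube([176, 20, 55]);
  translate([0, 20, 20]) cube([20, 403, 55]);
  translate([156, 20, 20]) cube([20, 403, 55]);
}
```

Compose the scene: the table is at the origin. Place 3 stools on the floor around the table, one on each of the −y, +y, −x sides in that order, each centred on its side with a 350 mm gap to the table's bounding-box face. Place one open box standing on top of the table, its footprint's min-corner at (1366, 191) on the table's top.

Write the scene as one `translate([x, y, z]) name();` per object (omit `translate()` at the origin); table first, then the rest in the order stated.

table();
translate([743, -707, 0]) stool();
translate([743, 993, 0]) stool();
translate([-642, 143, 0]) stool();
translate([1366, 191, 704]) open_box();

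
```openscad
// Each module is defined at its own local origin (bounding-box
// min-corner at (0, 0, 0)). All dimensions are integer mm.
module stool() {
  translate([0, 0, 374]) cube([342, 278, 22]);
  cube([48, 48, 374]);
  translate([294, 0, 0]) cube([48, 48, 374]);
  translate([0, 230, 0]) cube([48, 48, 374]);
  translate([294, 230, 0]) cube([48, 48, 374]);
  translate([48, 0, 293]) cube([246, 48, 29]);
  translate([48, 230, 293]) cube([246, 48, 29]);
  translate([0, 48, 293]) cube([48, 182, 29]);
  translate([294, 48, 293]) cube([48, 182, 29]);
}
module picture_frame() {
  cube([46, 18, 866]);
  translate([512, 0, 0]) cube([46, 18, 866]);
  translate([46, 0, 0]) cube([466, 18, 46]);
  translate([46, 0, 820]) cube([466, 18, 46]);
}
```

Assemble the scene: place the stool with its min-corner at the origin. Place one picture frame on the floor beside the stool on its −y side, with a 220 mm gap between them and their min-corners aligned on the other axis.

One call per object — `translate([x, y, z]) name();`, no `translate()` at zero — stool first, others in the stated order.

stool();
translate([0, -238, 0]) picture_frame();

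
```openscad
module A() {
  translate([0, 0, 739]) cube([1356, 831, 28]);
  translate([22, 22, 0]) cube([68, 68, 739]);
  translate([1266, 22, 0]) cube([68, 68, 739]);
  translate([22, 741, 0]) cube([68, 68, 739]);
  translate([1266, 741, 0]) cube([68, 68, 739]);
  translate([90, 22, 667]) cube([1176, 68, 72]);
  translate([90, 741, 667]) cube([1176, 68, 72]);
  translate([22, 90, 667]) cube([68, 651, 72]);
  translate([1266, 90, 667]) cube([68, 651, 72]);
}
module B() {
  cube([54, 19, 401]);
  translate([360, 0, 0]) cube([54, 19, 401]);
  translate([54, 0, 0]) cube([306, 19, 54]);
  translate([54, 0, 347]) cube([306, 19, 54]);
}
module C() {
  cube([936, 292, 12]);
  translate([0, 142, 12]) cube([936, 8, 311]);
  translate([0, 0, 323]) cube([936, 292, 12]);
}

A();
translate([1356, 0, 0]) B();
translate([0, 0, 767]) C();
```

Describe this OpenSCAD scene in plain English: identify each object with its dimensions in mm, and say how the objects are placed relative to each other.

A is a rectangular dining table. The top is 1356×831×28 mm with its upper surface at z = 767 mm. It stands on four 68×68 mm square legs, each inset 22 mm from the nearest pair of top edges, running from the floor to the underside of the top. Four apron rails, 68 mm thick and 72 mm tall, run between adjacent legs with their top edges flush with the underside of the top and their outer faces flush with the legs' outer faces.

B is a rectangular picture frame lying in the x–z plane (depth along y). The opening is 306 mm wide (x) by 293 mm tall (z), surrounded by a border 54 mm wide on all four sides. The frame is 19 mm deep and is made of two full-height vertical stiles with two horizontal rails fitted between them.

C is an I-beam lying along x, 936 mm long. Overall section height 335 mm. Two flanges 292 mm wide (y) and 12 mm thick, one on the floor and one at the top; a web 8 mm thick runs between them, centred on the flange width.

The picture frame is against the table's +x side, with their −y faces flush. The I-beam is on top of the table.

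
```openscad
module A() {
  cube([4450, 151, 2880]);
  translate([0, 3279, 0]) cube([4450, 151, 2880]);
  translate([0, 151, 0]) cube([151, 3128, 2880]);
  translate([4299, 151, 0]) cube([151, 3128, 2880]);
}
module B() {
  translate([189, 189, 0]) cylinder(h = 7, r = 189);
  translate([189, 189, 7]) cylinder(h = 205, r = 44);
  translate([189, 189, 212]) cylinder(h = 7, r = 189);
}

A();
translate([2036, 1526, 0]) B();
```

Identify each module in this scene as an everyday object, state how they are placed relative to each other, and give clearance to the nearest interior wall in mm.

A is a house frame. B is a spool. The spool sits inside the house frame, centred. The clearance to the nearest interior wall is 1375 mm.

Clearances: x = 1885, y = 1375; minimum 1375 mm.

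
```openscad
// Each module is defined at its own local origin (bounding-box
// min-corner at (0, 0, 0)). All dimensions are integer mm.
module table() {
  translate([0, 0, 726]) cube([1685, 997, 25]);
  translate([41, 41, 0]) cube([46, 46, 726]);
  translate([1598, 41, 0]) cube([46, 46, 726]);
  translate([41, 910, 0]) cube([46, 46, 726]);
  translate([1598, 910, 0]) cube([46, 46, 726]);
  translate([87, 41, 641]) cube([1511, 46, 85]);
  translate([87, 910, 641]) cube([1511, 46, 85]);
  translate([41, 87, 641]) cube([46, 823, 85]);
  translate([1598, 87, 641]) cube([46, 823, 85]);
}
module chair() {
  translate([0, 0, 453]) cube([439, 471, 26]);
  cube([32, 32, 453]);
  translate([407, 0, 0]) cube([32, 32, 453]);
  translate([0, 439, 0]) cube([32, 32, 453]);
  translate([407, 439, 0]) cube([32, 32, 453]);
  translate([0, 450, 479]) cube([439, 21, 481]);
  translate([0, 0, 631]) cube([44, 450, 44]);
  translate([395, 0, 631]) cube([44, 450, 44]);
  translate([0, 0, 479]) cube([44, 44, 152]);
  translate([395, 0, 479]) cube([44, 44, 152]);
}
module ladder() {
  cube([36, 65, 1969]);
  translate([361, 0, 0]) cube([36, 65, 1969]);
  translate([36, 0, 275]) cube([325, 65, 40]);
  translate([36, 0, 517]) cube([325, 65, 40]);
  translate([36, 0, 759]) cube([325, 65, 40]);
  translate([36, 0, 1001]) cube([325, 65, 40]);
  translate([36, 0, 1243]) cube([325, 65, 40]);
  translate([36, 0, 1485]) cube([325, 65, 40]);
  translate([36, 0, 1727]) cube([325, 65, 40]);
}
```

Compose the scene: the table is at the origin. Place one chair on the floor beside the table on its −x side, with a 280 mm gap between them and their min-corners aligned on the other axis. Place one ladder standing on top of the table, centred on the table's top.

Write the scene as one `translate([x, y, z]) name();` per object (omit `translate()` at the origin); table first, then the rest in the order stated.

table();
translate([-719, 0, 0]) chair();
translate([644, 466, 751]) ladder();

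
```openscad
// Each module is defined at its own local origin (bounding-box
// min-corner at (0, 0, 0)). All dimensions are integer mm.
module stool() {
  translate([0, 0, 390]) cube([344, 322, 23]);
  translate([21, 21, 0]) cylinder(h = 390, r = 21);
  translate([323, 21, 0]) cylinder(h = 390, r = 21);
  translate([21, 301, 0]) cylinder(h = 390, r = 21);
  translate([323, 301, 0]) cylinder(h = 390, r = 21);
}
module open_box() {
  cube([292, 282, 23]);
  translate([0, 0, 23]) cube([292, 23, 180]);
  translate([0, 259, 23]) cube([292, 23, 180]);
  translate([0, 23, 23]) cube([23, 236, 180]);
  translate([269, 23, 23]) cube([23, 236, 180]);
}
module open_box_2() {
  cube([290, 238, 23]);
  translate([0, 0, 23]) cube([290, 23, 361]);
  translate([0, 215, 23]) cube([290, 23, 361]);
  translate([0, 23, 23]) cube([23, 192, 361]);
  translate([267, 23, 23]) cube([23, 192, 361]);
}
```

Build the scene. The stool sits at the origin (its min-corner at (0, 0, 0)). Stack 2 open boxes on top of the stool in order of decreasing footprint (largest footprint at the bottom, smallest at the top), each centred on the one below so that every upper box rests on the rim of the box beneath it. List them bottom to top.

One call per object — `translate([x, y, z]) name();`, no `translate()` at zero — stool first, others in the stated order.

stool();
translate([26, 20, 413]) open_box();
translate([27, 42, 616]) open_box_2();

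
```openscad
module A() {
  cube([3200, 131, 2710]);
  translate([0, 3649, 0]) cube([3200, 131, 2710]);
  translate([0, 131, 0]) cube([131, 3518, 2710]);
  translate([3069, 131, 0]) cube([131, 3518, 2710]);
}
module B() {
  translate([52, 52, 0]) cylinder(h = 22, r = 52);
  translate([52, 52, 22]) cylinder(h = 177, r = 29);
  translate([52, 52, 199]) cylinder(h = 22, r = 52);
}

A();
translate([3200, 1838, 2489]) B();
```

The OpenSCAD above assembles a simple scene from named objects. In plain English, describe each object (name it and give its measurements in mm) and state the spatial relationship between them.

A is a box-shaped house frame (walls only): outside footprint 3200×3780 mm, wall height 2710 mm, wall thickness 131 mm. The two y-facing walls run the full x-width; the two x-facing walls fit between the inner faces of the y-facing walls.

B is a spool: two coaxial disc flanges of radius 52 mm and thickness 22 mm, joined by a core cylinder of radius 29 mm and height 177 mm. The lower flange rests on z = 0 and the three cylinders share a vertical axis.

The spool is beside the house frame with their tops flush at z = 2710.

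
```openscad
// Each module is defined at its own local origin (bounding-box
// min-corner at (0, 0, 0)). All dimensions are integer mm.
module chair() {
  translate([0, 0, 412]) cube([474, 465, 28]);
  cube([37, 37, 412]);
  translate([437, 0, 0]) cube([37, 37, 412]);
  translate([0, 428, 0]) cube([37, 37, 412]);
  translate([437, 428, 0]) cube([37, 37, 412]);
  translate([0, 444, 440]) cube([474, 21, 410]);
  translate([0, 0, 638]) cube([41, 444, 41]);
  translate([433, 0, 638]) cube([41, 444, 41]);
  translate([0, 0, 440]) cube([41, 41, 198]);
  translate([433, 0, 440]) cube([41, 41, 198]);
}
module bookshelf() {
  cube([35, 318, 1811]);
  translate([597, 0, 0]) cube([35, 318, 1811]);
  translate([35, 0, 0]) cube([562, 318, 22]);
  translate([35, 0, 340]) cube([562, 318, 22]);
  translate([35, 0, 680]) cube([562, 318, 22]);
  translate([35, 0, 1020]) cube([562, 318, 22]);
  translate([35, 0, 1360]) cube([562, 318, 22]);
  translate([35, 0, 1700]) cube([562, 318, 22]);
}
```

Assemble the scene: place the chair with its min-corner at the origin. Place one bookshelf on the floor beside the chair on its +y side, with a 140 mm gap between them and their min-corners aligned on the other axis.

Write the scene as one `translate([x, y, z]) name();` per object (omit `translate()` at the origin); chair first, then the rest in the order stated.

chair();
translate([0, 605, 0]) bookshelf();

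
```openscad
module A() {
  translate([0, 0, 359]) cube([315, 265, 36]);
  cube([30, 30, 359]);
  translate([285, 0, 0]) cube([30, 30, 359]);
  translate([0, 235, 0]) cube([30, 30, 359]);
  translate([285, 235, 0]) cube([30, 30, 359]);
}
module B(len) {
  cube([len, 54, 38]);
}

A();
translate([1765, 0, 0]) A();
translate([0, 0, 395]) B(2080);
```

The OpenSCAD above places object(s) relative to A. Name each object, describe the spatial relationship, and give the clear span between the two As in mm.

Second stool starts at x = 1765; first ends at x = 315; clear span = 1765 − 315 = 1450 mm.

A is a stool. B is a beam. A beam spans the tops of two stools. The clear span between the two stools is 1450 mm.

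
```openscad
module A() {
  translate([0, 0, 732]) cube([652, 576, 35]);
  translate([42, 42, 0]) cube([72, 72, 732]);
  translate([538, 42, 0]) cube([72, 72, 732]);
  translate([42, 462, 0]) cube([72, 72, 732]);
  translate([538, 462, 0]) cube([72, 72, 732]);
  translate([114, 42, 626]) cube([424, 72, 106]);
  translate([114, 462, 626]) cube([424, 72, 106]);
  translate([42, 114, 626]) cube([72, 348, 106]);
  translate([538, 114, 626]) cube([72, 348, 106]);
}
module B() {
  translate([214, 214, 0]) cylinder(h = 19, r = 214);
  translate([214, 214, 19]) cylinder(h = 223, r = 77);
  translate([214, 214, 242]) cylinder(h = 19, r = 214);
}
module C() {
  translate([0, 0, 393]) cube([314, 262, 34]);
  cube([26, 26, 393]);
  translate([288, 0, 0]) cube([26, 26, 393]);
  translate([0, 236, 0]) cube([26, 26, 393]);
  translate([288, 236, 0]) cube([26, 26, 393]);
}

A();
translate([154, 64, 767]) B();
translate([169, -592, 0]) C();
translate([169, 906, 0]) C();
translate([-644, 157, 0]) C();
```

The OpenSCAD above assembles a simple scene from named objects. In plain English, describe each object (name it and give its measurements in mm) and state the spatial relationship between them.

A is a rectangular dining table. The top is 652×576×35 mm with its upper surface at z = 767 mm. It stands on four 72×72 mm square legs, each inset 42 mm from the nearest pair of top edges, running from the floor to the underside of the top. Four apron rails, 72 mm thick and 106 mm tall, run between adjacent legs with their top edges flush with the underside of the top and their outer faces flush with the legs' outer faces.

B is a spool: two coaxial disc flanges of radius 214 mm and thickness 19 mm, joined by a core cylinder of radius 77 mm and height 223 mm. The lower flange rests on z = 0 and the three cylinders share a vertical axis.

C is a four-legged stool. The seat is a 314×262×34 mm slab whose top surface is at z = 427 mm; four square legs, each 26×26 mm in cross-section, run from the floor (z = 0) to the underside of the seat, each flush with a corner of the seat.

The spool is on top of the table. Three stools sit around the table at the −y, +y, −x sides.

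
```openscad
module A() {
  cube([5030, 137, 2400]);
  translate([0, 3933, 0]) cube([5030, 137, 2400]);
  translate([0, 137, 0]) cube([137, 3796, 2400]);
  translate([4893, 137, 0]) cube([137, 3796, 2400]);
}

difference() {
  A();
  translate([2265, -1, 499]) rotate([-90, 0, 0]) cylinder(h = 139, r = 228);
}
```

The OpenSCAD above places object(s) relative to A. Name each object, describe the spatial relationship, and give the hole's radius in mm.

The subtracted cylinder has r = 228 mm.

A is a house frame. The house frame has a circular hole through its front wall. The hole's radius is 228 mm.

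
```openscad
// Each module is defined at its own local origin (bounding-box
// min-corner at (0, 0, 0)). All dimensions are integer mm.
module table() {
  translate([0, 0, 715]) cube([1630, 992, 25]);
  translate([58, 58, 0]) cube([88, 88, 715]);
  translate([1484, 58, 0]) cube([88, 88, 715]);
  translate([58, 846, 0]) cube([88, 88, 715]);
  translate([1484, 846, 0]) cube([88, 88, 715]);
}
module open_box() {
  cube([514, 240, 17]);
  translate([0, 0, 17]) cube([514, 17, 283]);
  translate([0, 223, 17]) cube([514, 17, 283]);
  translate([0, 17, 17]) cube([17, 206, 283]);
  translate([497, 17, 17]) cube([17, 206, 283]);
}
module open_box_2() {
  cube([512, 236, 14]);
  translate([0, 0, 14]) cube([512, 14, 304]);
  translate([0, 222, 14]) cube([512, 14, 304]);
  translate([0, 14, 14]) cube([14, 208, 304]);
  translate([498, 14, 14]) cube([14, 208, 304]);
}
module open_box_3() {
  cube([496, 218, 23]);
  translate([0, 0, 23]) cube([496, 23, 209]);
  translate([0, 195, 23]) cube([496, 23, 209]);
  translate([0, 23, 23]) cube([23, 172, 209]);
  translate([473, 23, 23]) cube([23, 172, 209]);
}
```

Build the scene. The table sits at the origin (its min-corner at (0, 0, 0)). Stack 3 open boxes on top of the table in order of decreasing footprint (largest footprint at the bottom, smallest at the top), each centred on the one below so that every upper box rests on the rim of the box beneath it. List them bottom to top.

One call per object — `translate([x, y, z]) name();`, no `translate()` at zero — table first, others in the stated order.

table();
translate([558, 376, 740]) open_box();
translate([559, 378, 1040]) open_box_2();
translate([567, 387, 1358]) open_box_3();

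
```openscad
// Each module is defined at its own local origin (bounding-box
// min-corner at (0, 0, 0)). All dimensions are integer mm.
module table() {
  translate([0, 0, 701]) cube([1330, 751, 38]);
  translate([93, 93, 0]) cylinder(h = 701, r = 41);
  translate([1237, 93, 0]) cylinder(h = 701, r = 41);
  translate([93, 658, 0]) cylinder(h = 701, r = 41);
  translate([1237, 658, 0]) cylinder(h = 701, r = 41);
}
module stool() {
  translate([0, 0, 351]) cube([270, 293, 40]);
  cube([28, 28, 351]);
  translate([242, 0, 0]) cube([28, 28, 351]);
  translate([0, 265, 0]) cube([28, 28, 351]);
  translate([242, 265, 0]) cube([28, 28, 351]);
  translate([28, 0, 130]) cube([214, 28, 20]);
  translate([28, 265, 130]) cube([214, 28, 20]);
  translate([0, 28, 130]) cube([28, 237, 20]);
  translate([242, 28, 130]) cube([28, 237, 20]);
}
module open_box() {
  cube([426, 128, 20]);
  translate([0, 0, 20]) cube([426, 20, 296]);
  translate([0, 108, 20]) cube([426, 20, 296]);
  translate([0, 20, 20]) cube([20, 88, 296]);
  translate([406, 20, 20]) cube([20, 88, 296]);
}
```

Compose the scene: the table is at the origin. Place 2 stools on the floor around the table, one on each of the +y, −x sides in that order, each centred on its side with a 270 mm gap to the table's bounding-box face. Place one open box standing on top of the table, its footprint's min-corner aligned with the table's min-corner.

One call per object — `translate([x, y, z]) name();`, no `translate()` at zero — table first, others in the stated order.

table();
translate([530, 1021, 0]) stool();
translate([-540, 229, 0]) stool();
translate([0, 0, 739]) open_box();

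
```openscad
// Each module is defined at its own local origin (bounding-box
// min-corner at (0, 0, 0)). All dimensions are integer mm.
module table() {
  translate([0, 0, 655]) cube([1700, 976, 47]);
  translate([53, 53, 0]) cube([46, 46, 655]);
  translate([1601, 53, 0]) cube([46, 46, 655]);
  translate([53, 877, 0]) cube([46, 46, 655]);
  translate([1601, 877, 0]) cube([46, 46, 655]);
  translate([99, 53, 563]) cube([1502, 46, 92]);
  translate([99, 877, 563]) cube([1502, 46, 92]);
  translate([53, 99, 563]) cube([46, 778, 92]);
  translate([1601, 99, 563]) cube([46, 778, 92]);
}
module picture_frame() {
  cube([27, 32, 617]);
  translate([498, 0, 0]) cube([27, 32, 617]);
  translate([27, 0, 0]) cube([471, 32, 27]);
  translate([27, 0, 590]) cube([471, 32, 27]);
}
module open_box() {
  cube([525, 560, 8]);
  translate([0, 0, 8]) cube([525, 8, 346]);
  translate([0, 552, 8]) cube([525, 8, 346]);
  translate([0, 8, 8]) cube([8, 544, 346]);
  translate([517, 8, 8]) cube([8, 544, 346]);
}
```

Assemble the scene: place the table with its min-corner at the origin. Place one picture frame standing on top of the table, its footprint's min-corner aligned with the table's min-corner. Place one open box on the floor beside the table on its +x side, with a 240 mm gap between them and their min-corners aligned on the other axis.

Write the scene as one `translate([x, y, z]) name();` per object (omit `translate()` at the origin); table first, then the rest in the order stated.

table();
translate([0, 0, 702]) picture_frame();
translate([1940, 0, 0]) open_box();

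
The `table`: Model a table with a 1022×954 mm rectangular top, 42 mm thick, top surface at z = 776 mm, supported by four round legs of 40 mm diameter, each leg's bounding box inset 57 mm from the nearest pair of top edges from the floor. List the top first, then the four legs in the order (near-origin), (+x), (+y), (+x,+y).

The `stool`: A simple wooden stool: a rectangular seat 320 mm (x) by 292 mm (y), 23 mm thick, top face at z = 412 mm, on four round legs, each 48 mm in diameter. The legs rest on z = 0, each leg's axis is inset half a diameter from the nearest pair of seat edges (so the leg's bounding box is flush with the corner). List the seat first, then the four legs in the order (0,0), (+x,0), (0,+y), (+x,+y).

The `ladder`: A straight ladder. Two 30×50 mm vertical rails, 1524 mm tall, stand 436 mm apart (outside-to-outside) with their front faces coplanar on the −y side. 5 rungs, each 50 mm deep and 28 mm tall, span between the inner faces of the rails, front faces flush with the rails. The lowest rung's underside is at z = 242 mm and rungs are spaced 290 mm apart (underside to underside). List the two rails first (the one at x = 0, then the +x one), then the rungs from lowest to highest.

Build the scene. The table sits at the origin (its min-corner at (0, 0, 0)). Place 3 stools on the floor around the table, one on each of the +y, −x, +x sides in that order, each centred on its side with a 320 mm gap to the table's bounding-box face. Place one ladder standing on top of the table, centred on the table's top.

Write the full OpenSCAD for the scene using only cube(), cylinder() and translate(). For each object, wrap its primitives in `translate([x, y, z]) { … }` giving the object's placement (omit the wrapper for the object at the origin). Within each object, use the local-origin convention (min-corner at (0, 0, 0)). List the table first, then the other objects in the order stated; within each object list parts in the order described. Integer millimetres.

translate([0, 0, 734]) cube([1022, 954, 42]);
translate([77, 77, 0]) cylinder(h = 734, r = 20);
translate([945, 77, 0]) cylinder(h = 734, r = 20);
translate([77, 877, 0]) cylinder(h = 734, r = 20);
translate([945, 877, 0]) cylinder(h = 734, r = 20);
translate([351, 1274, 0]) {
  translate([0, 0, 389]) cube([320, 292, 23]);
  translate([24, 24, 0]) cylinder(h = 389, r = 24);
  translate([296, 24, 0]) cylinder(h = 389, r = 24);
  translate([24, 268, 0]) cylinder(h = 389, r = 24);
  translate([296, 268, 0]) cylinder(h = 389, r = 24);
}
translate([-640, 331, 0]) {
  translate([0, 0, 389]) cube([320, 292, 23]);
  translate([24, 24, 0]) cylinder(h = 389, r = 24);
  translate([296, 24, 0]) cylinder(h = 389, r = 24);
  translate([24, 268, 0]) cylinder(h = 389, r = 24);
  translate([296, 268, 0]) cylinder(h = 389, r = 24);
}
translate([1342, 331, 0]) {
  translate([0, 0, 389]) cube([320, 292, 23]);
  translate([24, 24, 0]) cylinder(h = 389, r = 24);
  translate([296, 24, 0]) cylinder(h = 389, r = 24);
  translate([24, 268, 0]) cylinder(h = 389, r = 24);
  translate([296, 268, 0]) cylinder(h = 389, r = 24);
}
translate([293, 452, 776]) {
  cube([30, 50, 1524]);
  translate([406, 0, 0]) cube([30, 50, 1524]);
  translate([30, 0, 242]) cube([376, 50, 28]);
  translate([30, 0, 532]) cube([376, 50, 28]);
  translate([30, 0, 822]) cube([376, 50, 28]);
  translate([30, 0, 1112]) cube([376, 50, 28]);
  translate([30, 0, 1402]) cube([376, 50, 28]);
}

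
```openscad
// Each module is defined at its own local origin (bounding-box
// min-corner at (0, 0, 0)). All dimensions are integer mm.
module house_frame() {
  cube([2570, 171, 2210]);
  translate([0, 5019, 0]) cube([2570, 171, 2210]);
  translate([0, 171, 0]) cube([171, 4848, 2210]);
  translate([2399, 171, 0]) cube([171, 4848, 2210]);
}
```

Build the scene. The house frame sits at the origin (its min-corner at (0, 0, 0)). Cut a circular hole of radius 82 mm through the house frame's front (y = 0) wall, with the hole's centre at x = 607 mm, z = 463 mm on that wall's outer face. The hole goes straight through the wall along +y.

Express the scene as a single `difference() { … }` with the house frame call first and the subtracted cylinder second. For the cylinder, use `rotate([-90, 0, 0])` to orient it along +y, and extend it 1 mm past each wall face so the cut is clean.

difference() {
  house_frame();
  translate([607, -1, 463]) rotate([-90, 0, 0]) cylinder(h = 173, r = 82);
}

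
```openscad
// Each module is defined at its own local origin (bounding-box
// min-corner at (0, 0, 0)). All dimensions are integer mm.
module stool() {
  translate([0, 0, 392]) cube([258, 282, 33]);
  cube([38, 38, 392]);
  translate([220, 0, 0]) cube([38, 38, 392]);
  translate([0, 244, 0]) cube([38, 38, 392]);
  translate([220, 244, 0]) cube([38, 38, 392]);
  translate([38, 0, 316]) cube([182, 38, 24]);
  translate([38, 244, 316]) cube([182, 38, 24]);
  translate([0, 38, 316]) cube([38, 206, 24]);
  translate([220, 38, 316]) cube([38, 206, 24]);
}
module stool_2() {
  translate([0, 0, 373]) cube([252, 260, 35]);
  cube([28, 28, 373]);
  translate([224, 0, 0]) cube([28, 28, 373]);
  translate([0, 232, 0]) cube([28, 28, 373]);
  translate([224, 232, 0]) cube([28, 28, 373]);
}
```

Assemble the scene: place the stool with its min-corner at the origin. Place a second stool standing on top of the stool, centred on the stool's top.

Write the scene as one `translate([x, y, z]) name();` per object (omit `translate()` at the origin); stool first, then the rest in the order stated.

stool();
translate([3, 11, 425]) stool_2();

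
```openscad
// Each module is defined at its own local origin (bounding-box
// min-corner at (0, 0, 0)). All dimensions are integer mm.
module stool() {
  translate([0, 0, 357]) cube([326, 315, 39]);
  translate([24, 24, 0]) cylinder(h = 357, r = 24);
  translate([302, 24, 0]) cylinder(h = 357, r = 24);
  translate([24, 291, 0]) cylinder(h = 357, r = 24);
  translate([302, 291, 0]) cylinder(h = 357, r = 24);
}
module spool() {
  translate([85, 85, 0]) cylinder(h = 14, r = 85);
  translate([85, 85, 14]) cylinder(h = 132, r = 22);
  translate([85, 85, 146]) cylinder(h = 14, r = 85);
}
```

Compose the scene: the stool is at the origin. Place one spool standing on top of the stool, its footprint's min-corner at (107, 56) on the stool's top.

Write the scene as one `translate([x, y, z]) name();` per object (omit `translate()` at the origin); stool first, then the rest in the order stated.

stool();
translate([107, 56, 396]) spool();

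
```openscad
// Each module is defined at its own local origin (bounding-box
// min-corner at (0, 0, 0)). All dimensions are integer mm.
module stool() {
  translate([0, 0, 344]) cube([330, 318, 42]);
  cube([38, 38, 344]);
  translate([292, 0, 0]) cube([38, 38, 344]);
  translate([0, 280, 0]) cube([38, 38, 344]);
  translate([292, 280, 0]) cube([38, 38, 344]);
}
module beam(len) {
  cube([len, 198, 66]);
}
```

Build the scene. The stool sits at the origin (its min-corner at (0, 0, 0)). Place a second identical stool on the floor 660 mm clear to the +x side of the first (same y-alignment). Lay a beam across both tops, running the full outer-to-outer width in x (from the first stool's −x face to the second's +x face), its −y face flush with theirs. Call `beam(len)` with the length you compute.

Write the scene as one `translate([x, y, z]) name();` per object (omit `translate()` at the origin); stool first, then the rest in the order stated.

stool();
translate([990, 0, 0]) stool();
translate([0, 0, 386]) beam(1320);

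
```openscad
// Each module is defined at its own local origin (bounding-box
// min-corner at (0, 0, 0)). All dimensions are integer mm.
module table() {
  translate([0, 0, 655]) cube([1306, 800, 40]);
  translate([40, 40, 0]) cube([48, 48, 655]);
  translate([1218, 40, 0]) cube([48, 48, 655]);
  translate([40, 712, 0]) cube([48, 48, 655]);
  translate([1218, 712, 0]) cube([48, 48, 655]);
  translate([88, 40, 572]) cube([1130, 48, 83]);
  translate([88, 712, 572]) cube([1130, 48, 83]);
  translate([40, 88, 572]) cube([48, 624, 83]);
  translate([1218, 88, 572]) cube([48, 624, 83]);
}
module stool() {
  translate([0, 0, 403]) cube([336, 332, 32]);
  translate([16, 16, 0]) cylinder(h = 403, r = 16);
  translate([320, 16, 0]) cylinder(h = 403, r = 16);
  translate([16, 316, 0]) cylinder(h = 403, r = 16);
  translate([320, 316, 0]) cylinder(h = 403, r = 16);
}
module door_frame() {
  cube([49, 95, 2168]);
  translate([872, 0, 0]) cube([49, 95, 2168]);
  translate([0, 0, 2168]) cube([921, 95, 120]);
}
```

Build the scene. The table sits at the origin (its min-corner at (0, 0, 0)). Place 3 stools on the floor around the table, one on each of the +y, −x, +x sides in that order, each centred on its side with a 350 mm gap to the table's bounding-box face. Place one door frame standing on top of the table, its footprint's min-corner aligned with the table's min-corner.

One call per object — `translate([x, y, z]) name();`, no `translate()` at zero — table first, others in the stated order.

table();
translate([485, 1150, 0]) stool();
translate([-686, 234, 0]) stool();
translate([1656, 234, 0]) stool();
translate([0, 0, 695]) door_frame();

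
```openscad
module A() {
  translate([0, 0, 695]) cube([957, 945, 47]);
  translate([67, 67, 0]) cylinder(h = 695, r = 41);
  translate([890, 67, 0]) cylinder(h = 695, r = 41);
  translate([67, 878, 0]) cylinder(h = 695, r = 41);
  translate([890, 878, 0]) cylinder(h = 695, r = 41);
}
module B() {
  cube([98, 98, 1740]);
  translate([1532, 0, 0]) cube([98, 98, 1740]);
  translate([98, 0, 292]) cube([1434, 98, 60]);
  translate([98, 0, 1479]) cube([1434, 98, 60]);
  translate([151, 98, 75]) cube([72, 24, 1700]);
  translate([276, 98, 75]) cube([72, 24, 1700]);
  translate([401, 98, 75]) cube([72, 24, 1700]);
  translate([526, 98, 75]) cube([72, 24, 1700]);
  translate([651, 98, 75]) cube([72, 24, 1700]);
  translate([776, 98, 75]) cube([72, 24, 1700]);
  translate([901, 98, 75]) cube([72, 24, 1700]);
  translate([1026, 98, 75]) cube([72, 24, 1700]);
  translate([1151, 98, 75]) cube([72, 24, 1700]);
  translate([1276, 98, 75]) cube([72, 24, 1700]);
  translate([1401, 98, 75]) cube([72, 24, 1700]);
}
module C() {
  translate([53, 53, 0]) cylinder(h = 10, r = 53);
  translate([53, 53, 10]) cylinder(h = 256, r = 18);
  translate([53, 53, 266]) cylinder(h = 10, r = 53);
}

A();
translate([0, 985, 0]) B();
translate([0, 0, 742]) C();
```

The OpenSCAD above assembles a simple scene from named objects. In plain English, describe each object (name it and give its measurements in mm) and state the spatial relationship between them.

A is a table with a 957×945 mm rectangular top, 47 mm thick, top surface at z = 742 mm, supported by four round legs of 82 mm diameter, each leg's bounding box inset 26 mm from the nearest pair of top edges, running from the floor.

B is a fence section. Two 98×98 mm posts, 1740 mm tall, stand on the floor with a clear span of 1434 mm between their inner faces. Two horizontal rails of 98×60 mm section span the gap between the posts with their undersides at z = 292 mm and z = 1479 mm, flush with the posts' −y face. 11 pickets, each 72 mm wide, 24 mm thick and 1700 mm tall, are fixed to the +y face of the rails with their bottoms at z = 75 mm, evenly spaced across the span with equal gaps (rounded down to the nearest mm) at the −x end and between each pair — any rounding remainder accumulates at the +x end.

C is a spool: two coaxial disc flanges of radius 53 mm and thickness 10 mm, joined by a core cylinder of radius 18 mm and height 256 mm. The lower flange rests on z = 0 and the three cylinders share a vertical axis.

The fence section is on the floor beside the table on its +y side. The spool is on top of the table.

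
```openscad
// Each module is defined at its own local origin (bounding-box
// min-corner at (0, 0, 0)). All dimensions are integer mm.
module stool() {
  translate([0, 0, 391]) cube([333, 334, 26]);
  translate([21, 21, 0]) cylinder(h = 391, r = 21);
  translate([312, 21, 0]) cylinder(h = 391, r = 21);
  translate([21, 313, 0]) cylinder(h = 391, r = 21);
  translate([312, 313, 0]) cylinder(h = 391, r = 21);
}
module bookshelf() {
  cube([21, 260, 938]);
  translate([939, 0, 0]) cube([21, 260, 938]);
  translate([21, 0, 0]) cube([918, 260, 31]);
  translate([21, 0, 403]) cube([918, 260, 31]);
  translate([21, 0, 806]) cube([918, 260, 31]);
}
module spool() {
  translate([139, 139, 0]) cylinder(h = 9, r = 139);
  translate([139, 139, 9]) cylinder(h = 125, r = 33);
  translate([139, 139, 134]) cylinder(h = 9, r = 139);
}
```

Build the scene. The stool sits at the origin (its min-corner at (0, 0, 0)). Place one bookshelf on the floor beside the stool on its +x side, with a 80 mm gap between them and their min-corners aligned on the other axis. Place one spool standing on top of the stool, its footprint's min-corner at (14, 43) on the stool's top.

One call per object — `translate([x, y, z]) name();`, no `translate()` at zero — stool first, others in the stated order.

stool();
translate([413, 0, 0]) bookshelf();
translate([14, 43, 417]) spool();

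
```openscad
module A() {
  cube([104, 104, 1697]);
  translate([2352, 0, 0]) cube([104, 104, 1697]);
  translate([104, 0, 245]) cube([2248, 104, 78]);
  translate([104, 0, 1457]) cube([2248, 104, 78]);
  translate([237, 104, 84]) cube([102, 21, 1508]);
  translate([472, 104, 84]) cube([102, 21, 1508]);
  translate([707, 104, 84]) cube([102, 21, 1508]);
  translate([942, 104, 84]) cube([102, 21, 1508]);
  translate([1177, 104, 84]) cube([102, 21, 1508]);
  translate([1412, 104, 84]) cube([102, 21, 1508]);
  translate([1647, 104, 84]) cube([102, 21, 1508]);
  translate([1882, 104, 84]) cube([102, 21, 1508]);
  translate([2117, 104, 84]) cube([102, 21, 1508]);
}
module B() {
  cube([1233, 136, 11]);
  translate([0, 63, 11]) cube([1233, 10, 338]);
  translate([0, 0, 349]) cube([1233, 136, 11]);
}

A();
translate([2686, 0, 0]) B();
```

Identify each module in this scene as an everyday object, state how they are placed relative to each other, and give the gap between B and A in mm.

The I-beam's nearest face is 230 mm from the fence section's +x face.

A is a fence section. B is an I-beam. The I-beam is on the floor beside the fence section on its +x side. The gap between the I-beam and the fence section is 230 mm.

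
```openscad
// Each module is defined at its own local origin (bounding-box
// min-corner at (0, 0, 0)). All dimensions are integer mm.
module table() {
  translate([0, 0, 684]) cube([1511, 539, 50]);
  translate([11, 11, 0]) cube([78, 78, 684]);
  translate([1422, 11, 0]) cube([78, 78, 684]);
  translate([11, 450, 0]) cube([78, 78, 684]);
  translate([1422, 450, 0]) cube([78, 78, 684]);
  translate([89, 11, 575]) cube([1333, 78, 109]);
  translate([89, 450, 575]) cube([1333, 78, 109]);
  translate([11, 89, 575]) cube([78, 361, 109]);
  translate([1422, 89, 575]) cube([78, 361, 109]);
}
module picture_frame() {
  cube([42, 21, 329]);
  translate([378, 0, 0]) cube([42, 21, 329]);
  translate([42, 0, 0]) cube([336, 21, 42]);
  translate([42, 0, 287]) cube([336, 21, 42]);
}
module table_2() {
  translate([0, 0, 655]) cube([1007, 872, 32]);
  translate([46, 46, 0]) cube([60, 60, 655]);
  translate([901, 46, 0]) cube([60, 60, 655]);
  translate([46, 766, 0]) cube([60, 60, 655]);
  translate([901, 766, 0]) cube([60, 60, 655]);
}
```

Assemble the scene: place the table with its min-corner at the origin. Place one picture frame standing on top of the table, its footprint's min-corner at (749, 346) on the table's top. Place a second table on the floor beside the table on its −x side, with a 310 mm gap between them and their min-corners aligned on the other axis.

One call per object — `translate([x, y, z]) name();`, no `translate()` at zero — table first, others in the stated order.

table();
translate([749, 346, 734]) picture_frame();
translate([-1317, 0, 0]) table_2();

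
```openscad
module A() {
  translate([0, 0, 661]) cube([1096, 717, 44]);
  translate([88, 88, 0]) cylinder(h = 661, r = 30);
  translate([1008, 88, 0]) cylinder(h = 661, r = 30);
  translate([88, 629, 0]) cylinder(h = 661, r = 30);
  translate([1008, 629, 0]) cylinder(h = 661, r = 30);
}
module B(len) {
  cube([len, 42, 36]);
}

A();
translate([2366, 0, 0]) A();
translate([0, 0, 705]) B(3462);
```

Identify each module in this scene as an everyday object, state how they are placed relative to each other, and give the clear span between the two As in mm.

Second table starts at x = 2366; first ends at x = 1096; clear span = 2366 − 1096 = 1270 mm.

A is a table. B is a beam. A beam spans the tops of two tables. The clear span between the two tables is 1270 mm.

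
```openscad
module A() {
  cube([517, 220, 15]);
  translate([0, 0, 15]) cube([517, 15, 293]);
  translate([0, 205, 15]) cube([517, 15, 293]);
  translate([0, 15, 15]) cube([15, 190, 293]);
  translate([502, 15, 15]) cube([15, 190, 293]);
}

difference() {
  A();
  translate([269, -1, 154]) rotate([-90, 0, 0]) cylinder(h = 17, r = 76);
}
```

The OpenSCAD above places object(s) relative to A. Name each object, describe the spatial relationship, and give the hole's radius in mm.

The subtracted cylinder has r = 76 mm.

A is an open box. The open box has a circular hole through its front wall. The hole's radius is 76 mm.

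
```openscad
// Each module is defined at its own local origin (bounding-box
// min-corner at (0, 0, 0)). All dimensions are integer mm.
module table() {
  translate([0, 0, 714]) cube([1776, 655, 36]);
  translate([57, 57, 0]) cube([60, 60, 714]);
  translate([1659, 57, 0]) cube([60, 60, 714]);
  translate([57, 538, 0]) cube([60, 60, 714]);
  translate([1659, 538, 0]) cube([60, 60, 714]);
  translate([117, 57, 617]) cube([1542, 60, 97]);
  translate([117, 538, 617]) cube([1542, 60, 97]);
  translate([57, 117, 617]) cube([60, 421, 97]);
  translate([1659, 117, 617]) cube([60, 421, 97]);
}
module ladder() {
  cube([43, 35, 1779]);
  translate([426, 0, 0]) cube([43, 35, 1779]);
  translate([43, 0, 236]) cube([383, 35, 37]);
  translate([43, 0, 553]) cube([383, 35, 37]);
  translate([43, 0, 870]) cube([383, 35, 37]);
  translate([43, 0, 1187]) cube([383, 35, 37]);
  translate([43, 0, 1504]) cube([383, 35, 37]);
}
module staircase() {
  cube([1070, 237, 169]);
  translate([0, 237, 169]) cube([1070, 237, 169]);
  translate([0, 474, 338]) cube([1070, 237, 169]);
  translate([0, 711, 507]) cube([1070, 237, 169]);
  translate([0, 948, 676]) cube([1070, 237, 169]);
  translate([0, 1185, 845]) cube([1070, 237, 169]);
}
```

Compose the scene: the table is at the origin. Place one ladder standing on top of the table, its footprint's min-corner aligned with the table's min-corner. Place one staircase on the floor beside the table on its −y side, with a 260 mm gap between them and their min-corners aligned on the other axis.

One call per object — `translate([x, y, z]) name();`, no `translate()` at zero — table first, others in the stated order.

table();
translate([0, 0, 750]) ladder();
translate([0, -1682, 0]) staircase();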